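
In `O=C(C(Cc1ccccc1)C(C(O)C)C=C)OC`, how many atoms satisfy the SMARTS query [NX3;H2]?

0

The query [NX3;H2] means: aliphatic N with 3 total connections, two of them H — an -NH2 nitrogen (amine or amide).
Check the 18 heavy atoms by environment: 1× C (H2, X4) → no; 3× C (H1, X4) → no; 2× C (H3, X4) → no; 1× O (H1, X2) → no; 1× c (aromatic, H0, X3) → no; 5× c (aromatic, H1, X3) → no; 1× C (H1, X3) → no; 1× C (H2, X3) → no; 1× C (H0, X3) → no; 1× O (H0, X1) → no; 1× O (H0, X2) → no.
No environment satisfies the query, so 0 matching atoms.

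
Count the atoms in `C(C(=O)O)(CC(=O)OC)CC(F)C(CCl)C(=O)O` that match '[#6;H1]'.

The query [#6;H1] means: any carbon bearing exactly one hydrogen.
Check the 18 heavy atoms by environment: 3× C (H2) → no; 3× C (H1) → match; 1× F (H0) → no; 1× Cl (H0) → no; 3× C (H0) → no; 4× O (H0) → no; 2× O (H1) → no; 1× C (H3) → no.
That gives 3 matching atoms.

3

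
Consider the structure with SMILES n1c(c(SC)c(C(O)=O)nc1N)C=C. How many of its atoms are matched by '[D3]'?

5

The query [D3] means: atom with exactly three heavy-atom neighbours.
Check the 14 heavy atoms by environment: 2× n (aromatic, D2) → no; 4× c (aromatic, D3) → match; 1× S (D2) → no; 2× C (D1) → no; 1× C (D3) → match; 2× O (D1) → no; 1× C (D2) → no; 1× N (D1) → no.
Summing the matching environments: 4 + 1 = 5 matching atoms.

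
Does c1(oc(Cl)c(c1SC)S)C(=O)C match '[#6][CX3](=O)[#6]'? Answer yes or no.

Yes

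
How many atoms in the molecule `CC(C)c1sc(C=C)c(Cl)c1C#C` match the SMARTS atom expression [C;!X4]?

4

The query [C;!X4] means: aliphatic carbon that does not have four total connections.
Check the 13 heavy atoms by environment: 1× s (aromatic, X2) → no; 4× c (aromatic, X3) → no; 2× C (X3) → match; 3× C (X4) → no; 2× C (X2) → match; 1× Cl (X1) → no.
Summing the matching environments: 2 + 2 = 4 matching atoms.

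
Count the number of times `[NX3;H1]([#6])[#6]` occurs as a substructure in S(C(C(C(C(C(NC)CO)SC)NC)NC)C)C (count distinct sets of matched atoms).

3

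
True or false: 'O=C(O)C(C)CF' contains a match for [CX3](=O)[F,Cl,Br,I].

The pattern [CX3](=O)[F,Cl,Br,I] describes a carbonyl carbon bonded to a halogen — an acyl halide.
The closest candidate here is a carboxylic acid group (-C(=O)OH), but the carbonyl is bonded to -OH, not to a halogen. No other fragment satisfies the full query, so there is no match.

False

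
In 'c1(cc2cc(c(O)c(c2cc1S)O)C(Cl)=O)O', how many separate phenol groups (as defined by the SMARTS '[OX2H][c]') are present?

3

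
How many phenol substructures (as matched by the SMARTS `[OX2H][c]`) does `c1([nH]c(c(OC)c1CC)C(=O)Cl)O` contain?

[OX2H][c] is the SMARTS for a phenol: a hydroxyl oxygen attached to an aromatic carbon.
Exactly one fragment in the molecule meets all constraints, giving 1 match.

1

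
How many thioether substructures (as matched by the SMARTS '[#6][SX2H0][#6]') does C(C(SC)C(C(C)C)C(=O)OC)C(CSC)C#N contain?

2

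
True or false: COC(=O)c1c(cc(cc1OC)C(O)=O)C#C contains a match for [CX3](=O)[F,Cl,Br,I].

The pattern [CX3](=O)[F,Cl,Br,I] describes a carbonyl carbon bonded to a halogen — an acyl halide.
The closest candidate here is a methyl-ester group (-C(=O)OCH3), but the carbonyl is bonded to -O-C, not to a halogen. No other fragment satisfies the full query, so there is no match.

False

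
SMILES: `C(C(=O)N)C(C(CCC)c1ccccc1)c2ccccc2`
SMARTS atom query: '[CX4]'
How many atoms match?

The query [CX4] means: C with X4: aliphatic carbon with exactly 4 total connections (bonds + H).
Check the 21 heavy atoms by environment: 6× C (X4) → match; 1× C (X3) → no; 1× O (X1) → no; 1× N (X3) → no; 12× c (aromatic, X3) → no.
That gives 6 matching atoms.

6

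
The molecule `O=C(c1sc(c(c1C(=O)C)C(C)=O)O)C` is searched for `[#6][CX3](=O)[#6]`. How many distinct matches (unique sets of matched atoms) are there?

3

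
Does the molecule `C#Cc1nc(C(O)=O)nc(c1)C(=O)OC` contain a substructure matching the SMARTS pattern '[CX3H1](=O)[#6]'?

No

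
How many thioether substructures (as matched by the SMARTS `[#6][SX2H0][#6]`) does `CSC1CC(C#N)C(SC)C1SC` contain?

3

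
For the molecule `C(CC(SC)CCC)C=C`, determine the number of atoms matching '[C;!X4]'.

The query [C;!X4] means: aliphatic carbon that does not have four total connections.
Check the 10 heavy atoms by environment: 7× C (X4) → no; 2× C (X3) → match; 1× S (X2) → no.
That gives 2 matching atoms.

2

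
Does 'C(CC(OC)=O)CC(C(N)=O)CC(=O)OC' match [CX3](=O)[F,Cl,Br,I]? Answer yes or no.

No

The pattern [CX3](=O)[F,Cl,Br,I] describes a carbonyl carbon bonded to a halogen — an acyl halide.
The closest candidate here is a methyl-ester group (-C(=O)OCH3), but the carbonyl is bonded to -O-C, not to a halogen. No other fragment satisfies the full query, so there is no match.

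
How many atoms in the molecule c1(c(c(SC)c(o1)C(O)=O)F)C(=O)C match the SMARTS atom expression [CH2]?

The query [CH2] means: aliphatic carbon with exactly two hydrogens.
Check the 14 heavy atoms by environment: 1× o (aromatic, H0) → no; 4× c (aromatic, H0) → no; 1× S (H0) → no; 2× C (H3) → no; 2× C (H0) → no; 2× O (H0) → no; 1× O (H1) → no; 1× F (H0) → no.
No environment satisfies the query, so 0 matching atoms.

0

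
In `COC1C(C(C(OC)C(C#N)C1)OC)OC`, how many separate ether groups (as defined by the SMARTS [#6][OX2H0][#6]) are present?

[#6][OX2H0][#6] is the SMARTS for an ether: an aliphatic oxygen bridging two carbons with no H on the oxygen.
The molecule carries 4 separate instances of a methoxy ether (-OCH3) meeting every constraint; each maps to a distinct set of atoms, giving 4 matches.

4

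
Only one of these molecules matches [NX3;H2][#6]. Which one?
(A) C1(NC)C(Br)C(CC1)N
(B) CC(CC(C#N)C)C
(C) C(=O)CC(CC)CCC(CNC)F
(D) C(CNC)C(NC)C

[NX3;H2][#6] describes a trivalent nitrogen with two H attached to carbon (a primary amine).
(A) contains a primary amino group (-NH2), which satisfies every atom and bond constraint.
(B) has a nitrile (-C#N) but the nitrogen is NX1 (triple-bonded), not NX3 with two H.
(C) has an N-methylamino group (-NHCH3) but the nitrogen bears two carbons and only one H (H1), not H2.
(D) has an N-methylamino group (-NHCH3) but the nitrogen bears two carbons and only one H (H1), not H2.
So the answer is (A).

A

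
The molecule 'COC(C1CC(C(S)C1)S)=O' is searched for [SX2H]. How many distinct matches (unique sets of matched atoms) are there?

2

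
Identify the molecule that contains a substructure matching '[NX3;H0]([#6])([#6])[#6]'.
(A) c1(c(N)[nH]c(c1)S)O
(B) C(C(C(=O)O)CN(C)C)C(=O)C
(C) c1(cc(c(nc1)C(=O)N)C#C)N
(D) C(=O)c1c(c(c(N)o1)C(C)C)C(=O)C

[NX3;H0]([#6])([#6])[#6] describes a trivalent nitrogen with no H, bonded to three carbons (a tertiary amine).
(A) has a primary amino group (-NH2) but the nitrogen has H2, not H0 with three carbons.
(B) contains a dimethylamino group (-N(CH3)2), which satisfies every atom and bond constraint.
(C) has a primary amide (-C(=O)NH2) but the amide nitrogen has H2 and only one carbon neighbour.
(D) has a primary amino group (-NH2) but the nitrogen has H2, not H0 with three carbons.
So the answer is (B).

B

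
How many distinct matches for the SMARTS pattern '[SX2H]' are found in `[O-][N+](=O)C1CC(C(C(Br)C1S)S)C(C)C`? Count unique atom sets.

2

[SX2H] is the SMARTS for a thiol: an aliphatic sulfur with two connections, one being H.
The molecule carries 2 separate instances of a thiol (-SH) meeting every constraint; each maps to a distinct set of atoms, giving 2 matches.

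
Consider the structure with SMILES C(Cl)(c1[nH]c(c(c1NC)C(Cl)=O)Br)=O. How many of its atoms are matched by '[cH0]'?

4

Check the 14 heavy atoms by environment: 1× n (aromatic, H1) → no; 4× c (aromatic, H0) → match; 1× N (H1) → no; 1× C (H3) → no; 2× C (H0) → no; 2× O (H0) → no; 2× Cl (H0) → no; 1× Br (H0) → no.
That gives 4 matching atoms.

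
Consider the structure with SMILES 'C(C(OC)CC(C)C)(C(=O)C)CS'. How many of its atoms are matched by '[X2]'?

The query [X2] means: any atom with exactly two total connections (bonds + H).
Check the 13 heavy atoms by environment: 9× C (X4) → no; 1× O (X2) → match; 1× C (X3) → no; 1× O (X1) → no; 1× S (X2) → match.
Summing the matching environments: 1 + 1 = 2 matching atoms.

2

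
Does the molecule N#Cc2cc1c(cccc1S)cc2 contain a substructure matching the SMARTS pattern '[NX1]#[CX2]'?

Yes

The pattern [NX1]#[CX2] describes a nitrogen triple-bonded to a two-connected carbon — a nitrile.
The molecule carries a nitrile (-C#N), whose atoms satisfy every constraint of the query, so the pattern matches.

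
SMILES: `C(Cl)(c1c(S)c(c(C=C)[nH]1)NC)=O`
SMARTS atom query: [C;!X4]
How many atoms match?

3

The query [C;!X4] means: aliphatic carbon that does not have four total connections.
Check the 13 heavy atoms by environment: 1× n (aromatic, X3) → no; 4× c (aromatic, X3) → no; 3× C (X3) → match; 1× S (X2) → no; 1× O (X1) → no; 1× Cl (X1) → no; 1× N (X3) → no; 1× C (X4) → no.
That gives 3 matching atoms.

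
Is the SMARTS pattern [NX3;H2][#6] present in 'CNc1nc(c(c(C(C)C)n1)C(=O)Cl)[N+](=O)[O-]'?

The pattern [NX3;H2][#6] describes a trivalent nitrogen with two H attached to carbon — a primary amine.
The closest candidate here is a nitro group (-[N+](=O)[O-]), but the nitrogen is [N+] with no H, not NX3H2. No other fragment satisfies the full query, so there is no match.

No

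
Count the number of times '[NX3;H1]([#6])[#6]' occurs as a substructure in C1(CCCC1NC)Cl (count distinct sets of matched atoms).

[NX3;H1]([#6])[#6] is the SMARTS for a secondary amine: a trivalent nitrogen with one H, bonded to two carbons.
Exactly one fragment in the molecule meets all constraints, giving 1 match.

1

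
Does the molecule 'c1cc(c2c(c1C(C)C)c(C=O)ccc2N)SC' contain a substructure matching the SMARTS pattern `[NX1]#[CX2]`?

The pattern [NX1]#[CX2] describes a nitrogen triple-bonded to a two-connected carbon — a nitrile.
The closest candidate here is a primary amino group (-NH2), but the nitrogen is NX3 (three connections), not NX1 triple-bonded. No other fragment satisfies the full query, so there is no match.

No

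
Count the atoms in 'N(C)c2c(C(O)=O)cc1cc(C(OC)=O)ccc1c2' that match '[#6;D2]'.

Check the 19 heavy atoms by environment: 5× c (aromatic, D3) → no; 5× c (aromatic, D2) → match; 2× C (D3) → no; 3× O (D1) → no; 1× O (D2) → no; 2× C (D1) → no; 1× N (D2) → no.
That gives 5 matching atoms.

5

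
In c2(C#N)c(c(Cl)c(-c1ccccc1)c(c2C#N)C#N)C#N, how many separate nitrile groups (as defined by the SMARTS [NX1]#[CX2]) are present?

4

[NX1]#[CX2] is the SMARTS for a nitrile: a nitrogen triple-bonded to a two-connected carbon.
The molecule carries 4 separate instances of a nitrile (-C#N) meeting every constraint; each maps to a distinct set of atoms, giving 4 matches.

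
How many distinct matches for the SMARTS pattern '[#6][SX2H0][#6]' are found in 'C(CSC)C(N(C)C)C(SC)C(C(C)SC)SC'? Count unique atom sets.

4

[#6][SX2H0][#6] is the SMARTS for a thioether: an aliphatic sulfur bridging two carbons with no H on the sulfur.
The molecule carries 4 separate instances of a methylthio ether (-SCH3) meeting every constraint; each maps to a distinct set of atoms, giving 4 matches.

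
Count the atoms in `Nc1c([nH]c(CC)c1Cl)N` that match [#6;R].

4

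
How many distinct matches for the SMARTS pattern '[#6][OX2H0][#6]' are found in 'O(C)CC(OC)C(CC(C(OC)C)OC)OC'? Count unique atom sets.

5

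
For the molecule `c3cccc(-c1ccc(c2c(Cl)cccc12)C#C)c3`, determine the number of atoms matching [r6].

The query [r6] means: r6 matches atoms in a six-membered ring.
Check the 19 heavy atoms by environment: 16× c (aromatic, in 6-ring) → match; 2× C (acyclic) → no; 1× Cl (acyclic) → no.
That gives 16 matching atoms.

16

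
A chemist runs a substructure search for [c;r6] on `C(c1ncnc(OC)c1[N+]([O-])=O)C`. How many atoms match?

Check the 13 heavy atoms by environment: 2× n (aromatic, in 6-ring) → no; 4× c (aromatic, in 6-ring) → match; 1× N (charge +1, acyclic) → no; 1× O (charge -1, acyclic) → no; 2× O (acyclic) → no; 3× C (acyclic) → no.
That gives 4 matching atoms.

4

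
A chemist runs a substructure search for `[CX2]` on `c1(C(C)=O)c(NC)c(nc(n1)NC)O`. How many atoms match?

The query [CX2] means: C with X2: aliphatic carbon with exactly 2 total connections.
Check the 14 heavy atoms by environment: 2× n (aromatic, X2) → no; 4× c (aromatic, X3) → no; 2× N (X3) → no; 3× C (X4) → no; 1× C (X3) → no; 1× O (X1) → no; 1× O (X2) → no.
No environment satisfies the query, so 0 matching atoms.

0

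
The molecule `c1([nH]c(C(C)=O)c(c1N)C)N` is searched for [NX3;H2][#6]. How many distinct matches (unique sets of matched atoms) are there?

[NX3;H2][#6] is the SMARTS for a primary amine: a trivalent nitrogen with two H attached to carbon.
The molecule carries 2 separate instances of a primary amino group (-NH2) meeting every constraint; each maps to a distinct set of atoms, giving 2 matches.

2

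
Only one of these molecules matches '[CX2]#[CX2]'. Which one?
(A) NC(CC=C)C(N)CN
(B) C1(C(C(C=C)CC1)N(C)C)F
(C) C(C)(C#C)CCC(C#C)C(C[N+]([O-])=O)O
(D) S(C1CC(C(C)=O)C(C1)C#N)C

[CX2]#[CX2] describes a carbon-carbon triple bond (an alkyne).
(A) has a vinyl group (-CH=CH2) but the C=C is a double bond; both carbons are CX3, not CX2.
(B) has a vinyl group (-CH=CH2) but the C=C is a double bond; both carbons are CX3, not CX2.
(C) contains an ethynyl group (-C#CH), which satisfies every atom and bond constraint.
(D) has a nitrile (-C#N) but the triple bond is C#N, not C#C.
So the answer is (C).

C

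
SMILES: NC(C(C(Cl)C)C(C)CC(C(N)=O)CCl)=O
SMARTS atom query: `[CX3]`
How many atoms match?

The query [CX3] means: C with X3: aliphatic carbon with exactly 3 total connections.
Check the 16 heavy atoms by environment: 8× C (X4) → no; 2× Cl (X1) → no; 2× C (X3) → match; 2× O (X1) → no; 2× N (X3) → no.
That gives 2 matching atoms.

2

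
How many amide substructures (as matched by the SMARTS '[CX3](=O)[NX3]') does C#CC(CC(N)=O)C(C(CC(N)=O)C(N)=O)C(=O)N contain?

[CX3](=O)[NX3] is the SMARTS for an amide: a carbonyl carbon bonded to a trivalent nitrogen.
The molecule carries 4 separate instances of a primary amide (-C(=O)NH2) meeting every constraint; each maps to a distinct set of atoms, giving 4 matches.

4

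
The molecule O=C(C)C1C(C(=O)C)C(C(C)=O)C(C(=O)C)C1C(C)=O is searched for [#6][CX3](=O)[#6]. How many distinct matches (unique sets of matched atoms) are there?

5

[#6][CX3](=O)[#6] is the SMARTS for a ketone: a carbonyl carbon (no H) flanked by two carbons.
The molecule carries 5 separate instances of an acetyl/ketone group (-C(=O)CH3) meeting every constraint; each maps to a distinct set of atoms, giving 5 matches.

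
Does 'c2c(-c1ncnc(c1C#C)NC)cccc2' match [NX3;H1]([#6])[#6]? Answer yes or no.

Yes

The pattern [NX3;H1]([#6])[#6] describes a trivalent nitrogen with one H, bonded to two carbons — a secondary amine.
The molecule carries an N-methylamino group (-NHCH3), whose atoms satisfy every constraint of the query, so the pattern matches.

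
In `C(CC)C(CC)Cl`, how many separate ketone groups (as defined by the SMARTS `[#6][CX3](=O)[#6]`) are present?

0

[#6][CX3](=O)[#6] is the SMARTS for a ketone: a carbonyl carbon (no H) flanked by two carbons.
No fragment in the molecule satisfies every constraint, giving 0 matches.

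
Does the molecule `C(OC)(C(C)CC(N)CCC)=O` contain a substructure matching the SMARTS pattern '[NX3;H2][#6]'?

Yes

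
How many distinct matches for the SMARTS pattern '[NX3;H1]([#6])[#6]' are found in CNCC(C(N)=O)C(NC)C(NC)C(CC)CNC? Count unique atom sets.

4

[NX3;H1]([#6])[#6] is the SMARTS for a secondary amine: a trivalent nitrogen with one H, bonded to two carbons.
The molecule carries 4 separate instances of an N-methylamino group (-NHCH3) meeting every constraint; each maps to a distinct set of atoms, giving 4 matches.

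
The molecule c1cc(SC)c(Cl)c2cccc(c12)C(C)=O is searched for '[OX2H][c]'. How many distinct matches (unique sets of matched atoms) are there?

[OX2H][c] is the SMARTS for a phenol: a hydroxyl oxygen attached to an aromatic carbon.
No fragment in the molecule satisfies every constraint, giving 0 matches.

0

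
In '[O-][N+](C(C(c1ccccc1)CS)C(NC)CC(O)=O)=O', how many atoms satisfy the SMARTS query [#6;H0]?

2

The query [#6;H0] means: any carbon with no attached hydrogen.
Check the 20 heavy atoms by environment: 2× C (H2) → no; 3× C (H1) → no; 1× C (H0) → match; 2× O (H0) → no; 1× O (H1) → no; 1× N (H1) → no; 1× C (H3) → no; 1× c (aromatic, H0) → match; 5× c (aromatic, H1) → no; 1× N (charge +1, H0) → no; 1× O (charge -1, H0) → no; 1× S (H1) → no.
Summing the matching environments: 1 + 1 = 2 matching atoms.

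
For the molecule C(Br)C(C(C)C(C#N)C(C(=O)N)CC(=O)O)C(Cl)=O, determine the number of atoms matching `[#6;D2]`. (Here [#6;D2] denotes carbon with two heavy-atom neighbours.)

The query [#6;D2] means: any carbon bonded to exactly two heavy atoms.
Check the 19 heavy atoms by environment: 3× C (D2) → match; 7× C (D3) → no; 4× O (D1) → no; 1× Cl (D1) → no; 2× N (D1) → no; 1× C (D1) → no; 1× Br (D1) → no.
That gives 3 matching atoms.

3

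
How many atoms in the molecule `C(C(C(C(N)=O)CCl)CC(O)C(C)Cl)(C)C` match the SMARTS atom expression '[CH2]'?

Check the 16 heavy atoms by environment: 2× C (H2) → match; 5× C (H1) → no; 3× C (H3) → no; 1× C (H0) → no; 1× O (H0) → no; 1× N (H2) → no; 1× O (H1) → no; 2× Cl (H0) → no.
That gives 2 matching atoms.

2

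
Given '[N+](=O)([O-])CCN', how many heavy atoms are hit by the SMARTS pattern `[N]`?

The query [N] means: uppercase N matches aliphatic (non-aromatic) nitrogen only.
Check the 6 heavy atoms by environment: 2× C → no; 1× N (charge +1) → match; 1× O (charge -1) → no; 1× O → no; 1× N → match.
Summing the matching environments: 1 + 1 = 2 matching atoms.

2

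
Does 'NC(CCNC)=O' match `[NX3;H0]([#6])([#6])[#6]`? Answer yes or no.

The pattern [NX3;H0]([#6])([#6])[#6] describes a trivalent nitrogen with no H, bonded to three carbons — a tertiary amine.
The closest candidate here is a primary amide (-C(=O)NH2), but the amide nitrogen has H2 and only one carbon neighbour. No other fragment satisfies the full query, so there is no match.

No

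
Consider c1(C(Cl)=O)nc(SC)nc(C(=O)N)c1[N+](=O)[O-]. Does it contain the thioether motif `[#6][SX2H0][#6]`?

Yes

The pattern [#6][SX2H0][#6] describes an aliphatic sulfur bridging two carbons with no H on the sulfur — a thioether.
The molecule carries a methylthio ether (-SCH3), whose atoms satisfy every constraint of the query, so the pattern matches.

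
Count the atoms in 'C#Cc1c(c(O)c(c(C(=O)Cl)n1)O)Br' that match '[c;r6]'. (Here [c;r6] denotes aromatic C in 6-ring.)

5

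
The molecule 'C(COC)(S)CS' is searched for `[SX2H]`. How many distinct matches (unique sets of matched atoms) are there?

2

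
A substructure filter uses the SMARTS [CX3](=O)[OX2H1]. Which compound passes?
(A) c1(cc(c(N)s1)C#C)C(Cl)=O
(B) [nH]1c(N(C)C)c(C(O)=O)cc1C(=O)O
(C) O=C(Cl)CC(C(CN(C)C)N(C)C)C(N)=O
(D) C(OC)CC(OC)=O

B

[CX3](=O)[OX2H1] describes an sp2 carbon double-bonded to O and single-bonded to an -OH oxygen (a carboxylic acid).
(A) has an acyl chloride (-C(=O)Cl) but the carbonyl is bonded to Cl, not to an -OH oxygen.
(B) contains a carboxylic acid group (-C(=O)OH), which satisfies every atom and bond constraint.
(C) has an acyl chloride (-C(=O)Cl) but the carbonyl is bonded to Cl, not to an -OH oxygen.
(D) has a methyl-ester group (-C(=O)OCH3) but the singly-bonded O has no H (OX2H0, not OX2H1).
So the answer is (B).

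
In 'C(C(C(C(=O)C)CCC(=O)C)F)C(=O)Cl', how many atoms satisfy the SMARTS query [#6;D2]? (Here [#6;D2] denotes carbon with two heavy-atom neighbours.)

The query [#6;D2] means: any carbon bonded to exactly two heavy atoms.
Check the 15 heavy atoms by environment: 3× C (D2) → match; 5× C (D3) → no; 1× F (D1) → no; 3× O (D1) → no; 2× C (D1) → no; 1× Cl (D1) → no.
That gives 3 matching atoms.

3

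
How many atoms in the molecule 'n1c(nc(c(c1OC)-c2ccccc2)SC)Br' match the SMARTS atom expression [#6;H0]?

5

The query [#6;H0] means: any carbon with no attached hydrogen.
Check the 17 heavy atoms by environment: 2× n (aromatic, H0) → no; 5× c (aromatic, H0) → match; 1× S (H0) → no; 2× C (H3) → no; 1× O (H0) → no; 5× c (aromatic, H1) → no; 1× Br (H0) → no.
That gives 5 matching atoms.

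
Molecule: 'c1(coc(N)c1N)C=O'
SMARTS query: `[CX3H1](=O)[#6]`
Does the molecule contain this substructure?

The pattern [CX3H1](=O)[#6] describes an sp2 carbon with one H, double-bonded to O and single-bonded to carbon — an aldehyde.
The molecule carries an aldehyde (-CHO), whose atoms satisfy every constraint of the query, so the pattern matches.

Yes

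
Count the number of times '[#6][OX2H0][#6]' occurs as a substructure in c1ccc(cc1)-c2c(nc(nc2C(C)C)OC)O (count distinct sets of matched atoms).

[#6][OX2H0][#6] is the SMARTS for an ether: an aliphatic oxygen bridging two carbons with no H on the oxygen.
Exactly one fragment in the molecule meets all constraints, giving 1 match.

1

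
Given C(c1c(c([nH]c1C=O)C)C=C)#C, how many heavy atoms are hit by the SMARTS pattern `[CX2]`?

2

The query [CX2] means: C with X2: aliphatic carbon with exactly 2 total connections.
Check the 12 heavy atoms by environment: 1× n (aromatic, X3) → no; 4× c (aromatic, X3) → no; 1× C (X4) → no; 3× C (X3) → no; 1× O (X1) → no; 2× C (X2) → match.
That gives 2 matching atoms.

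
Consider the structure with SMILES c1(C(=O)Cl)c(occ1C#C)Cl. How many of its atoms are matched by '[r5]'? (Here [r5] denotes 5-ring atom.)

The query [r5] means: r5 matches atoms in a five-membered ring.
Check the 11 heavy atoms by environment: 1× o (aromatic, in 5-ring) → match; 4× c (aromatic, in 5-ring) → match; 2× Cl (acyclic) → no; 3× C (acyclic) → no; 1× O (acyclic) → no.
Summing the matching environments: 1 + 4 = 5 matching atoms.

5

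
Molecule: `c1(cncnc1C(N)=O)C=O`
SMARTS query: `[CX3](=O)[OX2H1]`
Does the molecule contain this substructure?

The pattern [CX3](=O)[OX2H1] describes an sp2 carbon double-bonded to O and single-bonded to an -OH oxygen — a carboxylic acid.
The closest candidate here is a primary amide (-C(=O)NH2), but the carbonyl is bonded to N, not to an -OH oxygen. No other fragment satisfies the full query, so there is no match.

No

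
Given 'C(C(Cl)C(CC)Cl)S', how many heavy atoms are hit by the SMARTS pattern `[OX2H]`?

Check the 8 heavy atoms by environment: 2× C (H2, X4) → no; 2× C (H1, X4) → no; 1× C (H3, X4) → no; 2× Cl (H0, X1) → no; 1× S (H1, X2) → no.
No environment satisfies the query, so 0 matching atoms.

0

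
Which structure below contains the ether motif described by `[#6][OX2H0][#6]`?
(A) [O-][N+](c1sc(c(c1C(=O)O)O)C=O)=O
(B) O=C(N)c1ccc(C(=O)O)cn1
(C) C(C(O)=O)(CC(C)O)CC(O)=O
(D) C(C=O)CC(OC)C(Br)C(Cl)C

D

[#6][OX2H0][#6] describes an aliphatic oxygen bridging two carbons with no H on the oxygen (an ether).
(A) has a carboxylic acid group (-C(=O)OH) but the -OH oxygen has H1; the =O is OX1, not OX2.
(B) has a carboxylic acid group (-C(=O)OH) but the -OH oxygen has H1; the =O is OX1, not OX2.
(C) has a carboxylic acid group (-C(=O)OH) but the -OH oxygen has H1; the =O is OX1, not OX2.
(D) contains a methoxy ether (-OCH3), which satisfies every atom and bond constraint.
So the answer is (D).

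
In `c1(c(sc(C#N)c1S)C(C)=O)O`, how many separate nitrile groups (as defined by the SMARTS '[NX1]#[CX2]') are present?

[NX1]#[CX2] is the SMARTS for a nitrile: a nitrogen triple-bonded to a two-connected carbon.
Exactly one fragment in the molecule meets all constraints, giving 1 match.

1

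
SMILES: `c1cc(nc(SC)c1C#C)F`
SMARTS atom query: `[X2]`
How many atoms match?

4

Check the 11 heavy atoms by environment: 1× n (aromatic, X2) → match; 5× c (aromatic, X3) → no; 2× C (X2) → match; 1× S (X2) → match; 1× C (X4) → no; 1× F (X1) → no.
Summing the matching environments: 1 + 2 + 1 = 4 matching atoms.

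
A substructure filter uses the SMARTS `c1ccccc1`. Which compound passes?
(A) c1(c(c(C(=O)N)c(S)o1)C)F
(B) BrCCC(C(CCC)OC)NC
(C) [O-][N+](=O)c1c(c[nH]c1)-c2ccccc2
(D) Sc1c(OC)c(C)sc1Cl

C

c1ccccc1 describes six aromatic carbons in a ring (a benzene ring).
(A) has a methyl group (-CH3) but no six-membered all-carbon aromatic ring is present.
(B) has a methyl group (-CH3) but no six-membered all-carbon aromatic ring is present.
(C) contains a phenyl ring, which satisfies every atom and bond constraint.
(D) has a methyl group (-CH3) but no six-membered all-carbon aromatic ring is present.
So the answer is (C).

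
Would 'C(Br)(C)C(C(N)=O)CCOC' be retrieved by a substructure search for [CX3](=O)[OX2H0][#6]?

The pattern [CX3](=O)[OX2H0][#6] describes a carbonyl carbon bonded to an oxygen that is itself bonded to carbon (no H on that O) — an ester.
The closest candidate here is a primary amide (-C(=O)NH2), but the carbonyl is bonded to N, not to an O-C linkage. No other fragment satisfies the full query, so there is no match.

No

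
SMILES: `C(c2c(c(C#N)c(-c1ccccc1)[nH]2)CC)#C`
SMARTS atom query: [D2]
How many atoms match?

9

The query [D2] means: atom with exactly two heavy-atom neighbours.
Check the 17 heavy atoms by environment: 1× n (aromatic, D2) → match; 5× c (aromatic, D3) → no; 3× C (D2) → match; 1× N (D1) → no; 2× C (D1) → no; 5× c (aromatic, D2) → match.
Summing the matching environments: 1 + 3 + 5 = 9 matching atoms.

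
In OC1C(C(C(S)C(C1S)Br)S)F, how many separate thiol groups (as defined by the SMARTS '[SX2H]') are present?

3

[SX2H] is the SMARTS for a thiol: an aliphatic sulfur with two connections, one being H.
The molecule carries 3 separate instances of a thiol (-SH) meeting every constraint; each maps to a distinct set of atoms, giving 3 matches.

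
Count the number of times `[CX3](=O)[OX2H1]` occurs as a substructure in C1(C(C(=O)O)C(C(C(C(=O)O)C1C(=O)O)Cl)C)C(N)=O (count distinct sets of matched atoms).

3

[CX3](=O)[OX2H1] is the SMARTS for a carboxylic acid: an sp2 carbon double-bonded to O and single-bonded to an -OH oxygen.
The molecule carries 3 separate instances of a carboxylic acid group (-C(=O)OH) meeting every constraint; each maps to a distinct set of atoms, giving 3 matches.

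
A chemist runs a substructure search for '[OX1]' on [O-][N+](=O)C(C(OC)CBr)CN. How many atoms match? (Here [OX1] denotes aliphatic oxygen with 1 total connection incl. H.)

2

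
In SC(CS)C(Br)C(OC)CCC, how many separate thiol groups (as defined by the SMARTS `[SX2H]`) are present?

2

[SX2H] is the SMARTS for a thiol: an aliphatic sulfur with two connections, one being H.
The molecule carries 2 separate instances of a thiol (-SH) meeting every constraint; each maps to a distinct set of atoms, giving 2 matches.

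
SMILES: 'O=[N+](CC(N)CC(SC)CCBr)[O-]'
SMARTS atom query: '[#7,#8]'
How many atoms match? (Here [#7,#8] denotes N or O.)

4

The query [#7,#8] means: nitrogen or oxygen (comma = OR).
Check the 13 heavy atoms by environment: 7× C → no; 1× N (charge +1) → match; 1× O (charge -1) → match; 1× O → match; 1× Br → no; 1× N → match; 1× S → no.
Summing the matching environments: 1 + 1 + 1 + 1 = 4 matching atoms.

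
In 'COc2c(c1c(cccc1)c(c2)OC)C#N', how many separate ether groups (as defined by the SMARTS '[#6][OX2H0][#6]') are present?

[#6][OX2H0][#6] is the SMARTS for an ether: an aliphatic oxygen bridging two carbons with no H on the oxygen.
The molecule carries 2 separate instances of a methoxy ether (-OCH3) meeting every constraint; each maps to a distinct set of atoms, giving 2 matches.

2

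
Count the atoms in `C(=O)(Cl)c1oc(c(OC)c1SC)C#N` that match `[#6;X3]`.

5

Check the 14 heavy atoms by environment: 1× o (aromatic, X2) → no; 4× c (aromatic, X3) → match; 1× C (X3) → match; 1× O (X1) → no; 1× Cl (X1) → no; 1× C (X2) → no; 1× N (X1) → no; 1× O (X2) → no; 2× C (X4) → no; 1× S (X2) → no.
Summing the matching environments: 4 + 1 = 5 matching atoms.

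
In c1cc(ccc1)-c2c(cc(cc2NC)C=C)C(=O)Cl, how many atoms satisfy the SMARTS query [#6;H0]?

6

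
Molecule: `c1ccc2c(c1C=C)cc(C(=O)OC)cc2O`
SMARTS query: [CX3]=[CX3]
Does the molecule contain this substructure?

Yes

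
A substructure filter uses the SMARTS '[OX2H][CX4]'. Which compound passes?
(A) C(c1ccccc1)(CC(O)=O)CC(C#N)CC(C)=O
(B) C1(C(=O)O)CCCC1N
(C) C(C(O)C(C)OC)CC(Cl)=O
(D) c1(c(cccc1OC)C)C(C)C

C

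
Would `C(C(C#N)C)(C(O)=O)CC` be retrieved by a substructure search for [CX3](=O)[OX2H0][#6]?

No

The pattern [CX3](=O)[OX2H0][#6] describes a carbonyl carbon bonded to an oxygen that is itself bonded to carbon (no H on that O) — an ester.
The closest candidate here is a carboxylic acid group (-C(=O)OH), but the singly-bonded O carries H (OX2H1, not H0). No other fragment satisfies the full query, so there is no match.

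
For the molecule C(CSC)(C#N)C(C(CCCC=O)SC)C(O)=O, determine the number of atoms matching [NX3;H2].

0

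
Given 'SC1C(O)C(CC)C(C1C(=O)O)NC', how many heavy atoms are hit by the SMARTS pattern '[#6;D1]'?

2

The query [#6;D1] means: carbon bonded to exactly one heavy atom.
Check the 14 heavy atoms by environment: 6× C (D3) → no; 1× N (D2) → no; 2× C (D1) → match; 1× C (D2) → no; 3× O (D1) → no; 1× S (D1) → no.
That gives 2 matching atoms.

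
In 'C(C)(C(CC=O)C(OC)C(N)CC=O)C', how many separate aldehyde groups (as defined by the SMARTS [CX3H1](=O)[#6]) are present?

2

[CX3H1](=O)[#6] is the SMARTS for an aldehyde: an sp2 carbon with one H, double-bonded to O and single-bonded to carbon.
The molecule carries 2 separate instances of an aldehyde (-CHO) meeting every constraint; each maps to a distinct set of atoms, giving 2 matches.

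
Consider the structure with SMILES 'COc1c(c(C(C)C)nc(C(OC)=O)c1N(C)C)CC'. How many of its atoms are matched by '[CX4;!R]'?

9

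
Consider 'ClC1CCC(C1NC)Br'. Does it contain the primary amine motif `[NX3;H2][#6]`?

The pattern [NX3;H2][#6] describes a trivalent nitrogen with two H attached to carbon — a primary amine.
The closest candidate here is an N-methylamino group (-NHCH3), but the nitrogen bears two carbons and only one H (H1), not H2. No other fragment satisfies the full query, so there is no match.

No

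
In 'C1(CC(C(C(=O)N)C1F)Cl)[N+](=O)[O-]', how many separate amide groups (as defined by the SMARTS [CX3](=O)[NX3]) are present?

1

[CX3](=O)[NX3] is the SMARTS for an amide: a carbonyl carbon bonded to a trivalent nitrogen.
Exactly one fragment in the molecule meets all constraints, giving 1 match.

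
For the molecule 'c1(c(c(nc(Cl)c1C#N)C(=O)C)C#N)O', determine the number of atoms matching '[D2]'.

3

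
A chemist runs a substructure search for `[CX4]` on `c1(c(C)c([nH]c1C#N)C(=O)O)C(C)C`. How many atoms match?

Check the 14 heavy atoms by environment: 1× n (aromatic, X3) → no; 4× c (aromatic, X3) → no; 1× C (X3) → no; 1× O (X1) → no; 1× O (X2) → no; 1× C (X2) → no; 1× N (X1) → no; 4× C (X4) → match.
That gives 4 matching atoms.

4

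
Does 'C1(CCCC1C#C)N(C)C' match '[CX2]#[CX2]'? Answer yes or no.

Yes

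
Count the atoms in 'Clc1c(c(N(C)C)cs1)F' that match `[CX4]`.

2

The query [CX4] means: C with X4: aliphatic carbon with exactly 4 total connections (bonds + H).
Check the 10 heavy atoms by environment: 1× s (aromatic, X2) → no; 4× c (aromatic, X3) → no; 1× F (X1) → no; 1× N (X3) → no; 2× C (X4) → match; 1× Cl (X1) → no.
That gives 2 matching atoms.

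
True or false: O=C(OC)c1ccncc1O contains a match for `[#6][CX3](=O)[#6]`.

The pattern [#6][CX3](=O)[#6] describes a carbonyl carbon (no H) flanked by two carbons — a ketone.
The closest candidate here is a methyl-ester group (-C(=O)OCH3), but one neighbour of the carbonyl carbon is O, not C. No other fragment satisfies the full query, so there is no match.

False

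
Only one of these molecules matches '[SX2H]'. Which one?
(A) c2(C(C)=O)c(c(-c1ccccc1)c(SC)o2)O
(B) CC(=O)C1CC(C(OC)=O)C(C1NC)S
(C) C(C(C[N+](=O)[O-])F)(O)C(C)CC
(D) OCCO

[SX2H] describes an aliphatic sulfur with two connections, one being H (a thiol).
(A) has a methylthio ether (-SCH3) but the sulfur has H0 (bonded to two carbons), not H1.
(B) contains a thiol (-SH), which satisfies every atom and bond constraint.
(C) has a hydroxyl group (-OH) but it is an -OH, not an -SH.
(D) has a hydroxyl group (-OH) but it is an -OH, not an -SH.
So the answer is (B).

B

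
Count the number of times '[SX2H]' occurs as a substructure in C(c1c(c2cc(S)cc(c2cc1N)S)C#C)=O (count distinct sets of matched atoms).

[SX2H] is the SMARTS for a thiol: an aliphatic sulfur with two connections, one being H.
The molecule carries 2 separate instances of a thiol (-SH) meeting every constraint; each maps to a distinct set of atoms, giving 2 matches.

2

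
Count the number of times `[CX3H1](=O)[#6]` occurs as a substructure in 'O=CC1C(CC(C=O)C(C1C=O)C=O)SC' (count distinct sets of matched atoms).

4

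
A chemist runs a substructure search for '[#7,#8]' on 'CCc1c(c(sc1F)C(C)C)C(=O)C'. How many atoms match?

The query [#7,#8] means: nitrogen or oxygen (comma = OR).
Check the 14 heavy atoms by environment: 1× s (aromatic) → no; 4× c (aromatic) → no; 7× C → no; 1× O → match; 1× F → no.
That gives 1 matching atom.

1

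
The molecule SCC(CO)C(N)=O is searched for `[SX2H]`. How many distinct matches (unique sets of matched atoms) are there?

1

[SX2H] is the SMARTS for a thiol: an aliphatic sulfur with two connections, one being H.
Exactly one fragment in the molecule meets all constraints, giving 1 match.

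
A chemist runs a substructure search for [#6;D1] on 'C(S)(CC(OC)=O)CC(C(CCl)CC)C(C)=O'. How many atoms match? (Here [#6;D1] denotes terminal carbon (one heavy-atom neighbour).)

3

The query [#6;D1] means: carbon bonded to exactly one heavy atom.
Check the 17 heavy atoms by environment: 4× C (D2) → no; 5× C (D3) → no; 3× C (D1) → match; 2× O (D1) → no; 1× S (D1) → no; 1× O (D2) → no; 1× Cl (D1) → no.
That gives 3 matching atoms.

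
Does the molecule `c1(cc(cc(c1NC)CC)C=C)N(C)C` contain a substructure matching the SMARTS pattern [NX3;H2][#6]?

No

The pattern [NX3;H2][#6] describes a trivalent nitrogen with two H attached to carbon — a primary amine.
The closest candidate here is an N-methylamino group (-NHCH3), but the nitrogen bears two carbons and only one H (H1), not H2. No other fragment satisfies the full query, so there is no match.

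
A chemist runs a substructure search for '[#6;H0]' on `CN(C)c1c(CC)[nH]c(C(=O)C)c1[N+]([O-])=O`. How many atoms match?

5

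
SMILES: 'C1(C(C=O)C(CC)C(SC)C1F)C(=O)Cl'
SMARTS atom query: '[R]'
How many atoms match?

Check the 15 heavy atoms by environment: 5× C (in 5-ring) → match; 1× F (acyclic) → no; 5× C (acyclic) → no; 2× O (acyclic) → no; 1× Cl (acyclic) → no; 1× S (acyclic) → no.
That gives 5 matching atoms.

5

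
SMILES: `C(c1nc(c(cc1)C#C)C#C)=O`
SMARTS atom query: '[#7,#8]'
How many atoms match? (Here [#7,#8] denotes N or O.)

2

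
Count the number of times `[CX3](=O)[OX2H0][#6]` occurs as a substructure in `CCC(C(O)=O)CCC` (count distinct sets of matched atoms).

0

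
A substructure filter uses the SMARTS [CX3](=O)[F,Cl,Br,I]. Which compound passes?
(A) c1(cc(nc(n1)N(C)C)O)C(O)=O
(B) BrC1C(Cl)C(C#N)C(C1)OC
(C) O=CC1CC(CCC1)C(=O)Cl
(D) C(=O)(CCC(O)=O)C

C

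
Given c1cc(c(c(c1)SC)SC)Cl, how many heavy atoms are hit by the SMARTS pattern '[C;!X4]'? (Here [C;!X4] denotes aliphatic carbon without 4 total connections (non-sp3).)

0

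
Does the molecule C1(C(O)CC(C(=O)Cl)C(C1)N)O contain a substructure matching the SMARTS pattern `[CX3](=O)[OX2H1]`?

No

The pattern [CX3](=O)[OX2H1] describes an sp2 carbon double-bonded to O and single-bonded to an -OH oxygen — a carboxylic acid.
The closest candidate here is an acyl chloride (-C(=O)Cl), but the carbonyl is bonded to Cl, not to an -OH oxygen. No other fragment satisfies the full query, so there is no match.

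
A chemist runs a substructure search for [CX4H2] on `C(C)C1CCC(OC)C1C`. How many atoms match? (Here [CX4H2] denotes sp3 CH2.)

3

Check the 10 heavy atoms by environment: 3× C (H2, X4) → match; 3× C (H1, X4) → no; 1× O (H0, X2) → no; 3× C (H3, X4) → no.
That gives 3 matching atoms.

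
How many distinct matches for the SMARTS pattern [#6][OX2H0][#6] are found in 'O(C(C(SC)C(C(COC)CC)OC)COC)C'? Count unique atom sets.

4

[#6][OX2H0][#6] is the SMARTS for an ether: an aliphatic oxygen bridging two carbons with no H on the oxygen.
The molecule carries 4 separate instances of a methoxy ether (-OCH3) meeting every constraint; each maps to a distinct set of atoms, giving 4 matches.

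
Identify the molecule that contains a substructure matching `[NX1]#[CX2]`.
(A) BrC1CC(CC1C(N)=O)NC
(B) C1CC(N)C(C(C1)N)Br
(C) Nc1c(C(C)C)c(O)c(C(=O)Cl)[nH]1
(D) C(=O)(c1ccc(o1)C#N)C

D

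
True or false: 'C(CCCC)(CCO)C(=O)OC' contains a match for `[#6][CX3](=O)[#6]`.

False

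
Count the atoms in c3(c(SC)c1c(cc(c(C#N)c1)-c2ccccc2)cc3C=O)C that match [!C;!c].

The query [!C;!c] means: neither aliphatic nor aromatic carbon — same as [!#6].
Check the 23 heavy atoms by environment: 16× c (aromatic) → no; 4× C → no; 1× N → match; 1× S → match; 1× O → match.
Summing the matching environments: 1 + 1 + 1 = 3 matching atoms.

3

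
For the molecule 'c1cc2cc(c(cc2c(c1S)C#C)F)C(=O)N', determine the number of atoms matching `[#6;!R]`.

3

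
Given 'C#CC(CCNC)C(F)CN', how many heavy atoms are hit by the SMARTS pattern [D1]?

Check the 11 heavy atoms by environment: 4× C (D2) → no; 2× C (D3) → no; 1× N (D1) → match; 2× C (D1) → match; 1× N (D2) → no; 1× F (D1) → match.
Summing the matching environments: 1 + 2 + 1 = 4 matching atoms.

4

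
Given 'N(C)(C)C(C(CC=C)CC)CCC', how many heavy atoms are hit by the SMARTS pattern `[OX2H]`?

0

The query [OX2H] means: aliphatic oxygen with two connections, one of which is H — an -OH oxygen.
Check the 13 heavy atoms by environment: 4× C (H2, X4) → no; 2× C (H1, X4) → no; 1× N (H0, X3) → no; 4× C (H3, X4) → no; 1× C (H1, X3) → no; 1× C (H2, X3) → no.
No environment satisfies the query, so 0 matching atoms.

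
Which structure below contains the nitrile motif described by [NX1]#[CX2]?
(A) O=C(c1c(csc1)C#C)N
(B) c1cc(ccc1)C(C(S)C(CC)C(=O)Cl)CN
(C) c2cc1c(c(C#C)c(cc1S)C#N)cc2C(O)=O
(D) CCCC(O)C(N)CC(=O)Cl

C

[NX1]#[CX2] describes a nitrogen triple-bonded to a two-connected carbon (a nitrile).
(A) has a primary amide (-C(=O)NH2) but the nitrogen is NX3, not NX1.
(B) has a primary amino group (-NH2) but the nitrogen is NX3 (three connections), not NX1 triple-bonded.
(C) contains a nitrile (-C#N), which satisfies every atom and bond constraint.
(D) has a primary amino group (-NH2) but the nitrogen is NX3 (three connections), not NX1 triple-bonded.
So the answer is (C).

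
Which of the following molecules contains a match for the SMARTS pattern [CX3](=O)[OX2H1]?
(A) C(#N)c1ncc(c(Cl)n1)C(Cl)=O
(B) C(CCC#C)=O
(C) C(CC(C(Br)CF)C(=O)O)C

C

[CX3](=O)[OX2H1] describes an sp2 carbon double-bonded to O and single-bonded to an -OH oxygen (a carboxylic acid).
(A) has an acyl chloride (-C(=O)Cl) but the carbonyl is bonded to Cl, not to an -OH oxygen.
(B) has an aldehyde (-CHO) but there is no singly-bonded oxygen on the carbonyl carbon.
(C) contains a carboxylic acid group (-C(=O)OH), which satisfies every atom and bond constraint.
So the answer is (C).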